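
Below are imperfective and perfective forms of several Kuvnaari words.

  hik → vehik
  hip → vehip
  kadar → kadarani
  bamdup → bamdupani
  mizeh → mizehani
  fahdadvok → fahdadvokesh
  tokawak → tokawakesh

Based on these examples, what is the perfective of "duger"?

hip and bamdup both end in -p yet inflect differently (vehip, bamdupani), so the final letter is not what conditions the rule; the number of vowels is.
"duger" has 2 vowels. The stems with 2 vowels (kadar → kadarani, bamdup → bamdupani, mizeh → mizehani) add -ani.
So duger → dugerani.

dugerani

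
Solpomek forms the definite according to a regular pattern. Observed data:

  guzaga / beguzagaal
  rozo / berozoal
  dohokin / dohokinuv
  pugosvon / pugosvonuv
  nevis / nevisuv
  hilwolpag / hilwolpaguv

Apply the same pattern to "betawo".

bebetawoal

rozo and pugosvon both have last vowel 'o' yet inflect differently (berozoal, pugosvonuv), so the last vowel is not what conditions the rule; whether the stem ends in a vowel or a consonant is.
"betawo" ends in a vowel. The stems ending in a vowel (guzaga → beguzagaal, rozo → berozoal) add be- … -al around the stem.
So betawo → bebetawoal.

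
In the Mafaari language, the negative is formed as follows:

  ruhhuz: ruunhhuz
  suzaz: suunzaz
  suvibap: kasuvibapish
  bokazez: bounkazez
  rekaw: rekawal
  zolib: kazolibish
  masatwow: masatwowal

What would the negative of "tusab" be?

rekaw and suzaz both have last vowel 'a' yet inflect differently (rekawal, suunzaz), so the last vowel is not what conditions the rule; the final letter is.
"tusab" ends in -b. The one such stem in the data (zolib → kazolibish) adds ka- … -ish around the stem, so the same rule applies.
So tusab → katusabish.

katusabish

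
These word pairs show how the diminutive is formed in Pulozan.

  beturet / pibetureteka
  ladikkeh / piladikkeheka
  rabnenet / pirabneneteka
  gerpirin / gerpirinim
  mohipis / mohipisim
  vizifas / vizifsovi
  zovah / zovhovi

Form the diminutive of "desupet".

mohipis and vizifas both end in -s yet inflect differently (mohipisim, vizifsovi), so the final letter is not what conditions the rule; the last vowel is.
"desupet" has last vowel 'e'. The stems whose last vowel is 'e' (beturet → pibetureteka, ladikkeh → piladikkeheka, rabnenet → pirabneneteka) add pi- … -eka around the stem.
So desupet → pidesupeteka.

pidesupeteka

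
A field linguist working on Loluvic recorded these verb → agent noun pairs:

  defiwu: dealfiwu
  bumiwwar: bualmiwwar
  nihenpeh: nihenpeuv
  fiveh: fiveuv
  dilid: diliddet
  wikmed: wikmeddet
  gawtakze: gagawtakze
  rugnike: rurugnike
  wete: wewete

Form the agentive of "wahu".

nihenpeh and wikmed both have last vowel 'e' yet inflect differently (nihenpeuv, wikmeddet), so the last vowel is not what conditions the rule; the final letter is.
"wahu" ends in -u. The one such stem in the data (defiwu → dealfiwu) inserts -al- after the first vowel (as does bumiwwar), so the same rule applies.
So wahu → waalhu.

waalhu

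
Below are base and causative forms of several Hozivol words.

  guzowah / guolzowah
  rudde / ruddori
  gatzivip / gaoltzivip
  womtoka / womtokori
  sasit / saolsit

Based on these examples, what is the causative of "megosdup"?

meolgosdup

guzowah and womtoka both have last vowel 'a' yet inflect differently (guolzowah, womtokori), so the last vowel is not what conditions the rule; whether the stem ends in a vowel or a consonant is.
"megosdup" ends in a consonant. The stems ending in a consonant (guzowah → guolzowah, gatzivip → gaoltzivip, sasit → saolsit) insert -ol- after the first vowel.
So megosdup → meolgosdup.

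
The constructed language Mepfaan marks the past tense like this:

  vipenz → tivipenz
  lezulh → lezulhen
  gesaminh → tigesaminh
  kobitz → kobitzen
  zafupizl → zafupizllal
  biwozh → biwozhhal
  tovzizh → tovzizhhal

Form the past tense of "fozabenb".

gesaminh and biwozh both end in -h yet inflect differently (tigesaminh, biwozhhal), so the final letter is not what conditions the rule; the second-to-last letter is.
"fozabenb" has second-to-last letter 'n'. The stems whose second-to-last letter is 'n' (vipenz → tivipenz, gesaminh → tigesaminh) add the prefix ti-.
So fozabenb → tifozabenb.

tifozabenb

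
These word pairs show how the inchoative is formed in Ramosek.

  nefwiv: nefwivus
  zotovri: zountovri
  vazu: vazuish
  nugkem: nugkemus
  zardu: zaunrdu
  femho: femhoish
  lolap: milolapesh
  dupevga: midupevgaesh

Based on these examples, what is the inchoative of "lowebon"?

milowebonesh

zardu and vazu both end in -u yet inflect differently (zaunrdu, vazuish), so the final letter is not what conditions the rule; the first letter is.
"lowebon" begins with l-. The one such stem in the data (lolap → milolapesh) adds mi- … -esh around the stem, so the same rule applies.
The other patterns: stems beginning with n- add -us; stems beginning with z- insert -un- after the first vowel; stems beginning with f- or v- add -ish.
So lowebon → milowebonesh.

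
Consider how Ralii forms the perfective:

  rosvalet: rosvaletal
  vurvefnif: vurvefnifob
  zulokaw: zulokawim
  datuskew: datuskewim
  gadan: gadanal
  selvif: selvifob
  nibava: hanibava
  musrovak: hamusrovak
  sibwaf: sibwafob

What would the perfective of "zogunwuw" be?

"zogunwuw" ends in -w. The stems ending in -w (datuskew → datuskewim, zulokaw → zulokawim) add -im.
The other patterns: stems ending in -n or -t add -al; stems ending in -f add -ob; stems ending in -a or -k add the prefix ha-.
So zogunwuw → zogunwuwim.

zogunwuwim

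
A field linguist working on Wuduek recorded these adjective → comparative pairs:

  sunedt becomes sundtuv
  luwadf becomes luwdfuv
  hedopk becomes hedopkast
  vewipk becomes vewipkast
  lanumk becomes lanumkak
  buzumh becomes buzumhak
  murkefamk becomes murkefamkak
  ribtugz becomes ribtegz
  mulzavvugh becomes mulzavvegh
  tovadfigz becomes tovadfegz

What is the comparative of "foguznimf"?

"foguznimf" has second-to-last letter 'm'. The stems whose second-to-last letter is 'm' (lanumk → lanumkak, buzumh → buzumhak, murkefamk → murkefamkak) add -ak.
So foguznimf → foguznimfak.

foguznimfak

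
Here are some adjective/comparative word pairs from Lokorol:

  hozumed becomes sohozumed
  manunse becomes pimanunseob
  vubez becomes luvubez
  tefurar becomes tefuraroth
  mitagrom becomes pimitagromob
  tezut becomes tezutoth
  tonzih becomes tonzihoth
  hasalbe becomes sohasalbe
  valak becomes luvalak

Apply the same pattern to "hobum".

sohobum

hasalbe and manunse both end in -e yet inflect differently (sohasalbe, pimanunseob), so the final letter is not what conditions the rule; the first letter is.
"hobum" begins with h-. The stems beginning with h- (hozumed → sohozumed, hasalbe → sohasalbe) add the prefix so-.
So hobum → sohobum.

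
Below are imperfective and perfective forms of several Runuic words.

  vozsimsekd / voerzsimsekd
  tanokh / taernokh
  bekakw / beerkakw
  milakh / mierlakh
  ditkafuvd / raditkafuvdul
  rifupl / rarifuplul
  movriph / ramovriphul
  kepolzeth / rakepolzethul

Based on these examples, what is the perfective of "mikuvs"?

vozsimsekd and ditkafuvd both end in -d yet inflect differently (voerzsimsekd, raditkafuvdul), so the final letter is not what conditions the rule; the second-to-last letter is.
"mikuvs" has second-to-last letter 'v'. The one such stem in the data (ditkafuvd → raditkafuvdul) adds ra- … -ul around the stem, so the same rule applies.
So mikuvs → ramikuvsul.

ramikuvsul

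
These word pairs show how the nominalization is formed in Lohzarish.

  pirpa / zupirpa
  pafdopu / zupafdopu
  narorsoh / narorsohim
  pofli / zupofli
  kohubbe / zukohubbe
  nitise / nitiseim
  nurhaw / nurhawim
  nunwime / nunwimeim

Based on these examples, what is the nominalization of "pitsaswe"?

zupitsaswe

nunwime and kohubbe both end in -e yet inflect differently (nunwimeim, zukohubbe), so the final letter is not what conditions the rule; the first letter is.
"pitsaswe" begins with p-. The stems beginning with p- (pofli → zupofli, pirpa → zupirpa, pafdopu → zupafdopu) add the prefix zu-.
So pitsaswe → zupitsaswe.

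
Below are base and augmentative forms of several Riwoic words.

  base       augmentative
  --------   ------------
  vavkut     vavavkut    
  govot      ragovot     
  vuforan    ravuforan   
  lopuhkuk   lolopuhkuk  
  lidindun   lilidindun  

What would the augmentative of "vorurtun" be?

vovorurtun

lidindun and vuforan both end in -n yet inflect differently (lilidindun, ravuforan), so the final letter is not what conditions the rule; the last vowel is.
"vorurtun" has last vowel 'u'. The stems whose last vowel is 'u' (vavkut → vavavkut, lopuhkuk → lolopuhkuk, lidindun → lilidindun) repeat the first consonant+vowel as a prefix.
So vorurtun → vovorurtun.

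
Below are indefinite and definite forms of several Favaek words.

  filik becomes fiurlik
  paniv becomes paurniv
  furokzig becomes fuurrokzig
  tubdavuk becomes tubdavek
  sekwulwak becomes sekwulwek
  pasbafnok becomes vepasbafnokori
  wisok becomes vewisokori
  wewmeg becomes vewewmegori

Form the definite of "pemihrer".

vepemihrerori

filik and tubdavuk both end in -k yet inflect differently (fiurlik, tubdavek), so the final letter is not what conditions the rule; the last vowel is.
"pemihrer" has last vowel 'e'. The one such stem in the data (wewmeg → vewewmegori) adds ve- … -ori around the stem, so the same rule applies.
So pemihrer → vepemihrerori.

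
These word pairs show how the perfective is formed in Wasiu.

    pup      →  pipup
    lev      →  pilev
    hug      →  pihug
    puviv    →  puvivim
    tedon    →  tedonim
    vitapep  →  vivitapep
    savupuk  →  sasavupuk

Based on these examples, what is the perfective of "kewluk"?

kewlukim

lev and puviv both end in -v yet inflect differently (pilev, puvivim), so the final letter is not what conditions the rule; the number of vowels is.
"kewluk" has 2 vowels. The stems with 2 vowels (puviv → puvivim, tedon → tedonim) add -im.
The other patterns: stems with 1 vowel add the prefix pi-; stems with 3 vowels repeat the first consonant+vowel as a prefix.
So kewluk → kewlukim.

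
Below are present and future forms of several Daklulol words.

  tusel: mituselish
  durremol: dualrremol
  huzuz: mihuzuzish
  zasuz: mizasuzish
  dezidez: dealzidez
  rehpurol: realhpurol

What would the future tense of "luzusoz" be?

zasuz and dezidez both end in -z yet inflect differently (mizasuzish, dealzidez), so the final letter is not what conditions the rule; the number of vowels is.
"luzusoz" has 3 vowels. The stems with 3 vowels (dezidez → dealzidez, durremol → dualrremol, rehpurol → realhpurol) insert -al- after the first vowel.
So luzusoz → lualzusoz.

lualzusoz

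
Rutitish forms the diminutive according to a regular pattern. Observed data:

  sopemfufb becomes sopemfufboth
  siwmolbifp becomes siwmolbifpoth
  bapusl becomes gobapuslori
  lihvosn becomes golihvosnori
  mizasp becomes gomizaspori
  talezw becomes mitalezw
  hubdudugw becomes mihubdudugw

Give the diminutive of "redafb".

redafboth

siwmolbifp and mizasp both end in -p yet inflect differently (siwmolbifpoth, gomizaspori), so the final letter is not what conditions the rule; the second-to-last letter is.
"redafb" has second-to-last letter 'f'. The stems whose second-to-last letter is 'f' (sopemfufb → sopemfufboth, siwmolbifp → siwmolbifpoth) add -oth.
The other patterns: stems whose second-to-last letter is 's' add go- … -ori around the stem; stems whose second-to-last letter is 'g' or 'z' add the prefix mi-.
So redafb → redafboth.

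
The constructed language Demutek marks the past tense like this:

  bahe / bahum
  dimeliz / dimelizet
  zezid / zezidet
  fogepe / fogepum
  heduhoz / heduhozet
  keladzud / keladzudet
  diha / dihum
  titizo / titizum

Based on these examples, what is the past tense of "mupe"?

mupum

heduhoz and titizo both have last vowel 'o' yet inflect differently (heduhozet, titizum), so the last vowel is not what conditions the rule; whether the stem ends in a vowel or a consonant is.
"mupe" ends in a vowel. The stems ending in a vowel (bahe → bahum, fogepe → fogepum, titizo → titizum) drop the final letter and add -um.
The other pattern: stems ending in a consonant add -et.
So mupe → mupum.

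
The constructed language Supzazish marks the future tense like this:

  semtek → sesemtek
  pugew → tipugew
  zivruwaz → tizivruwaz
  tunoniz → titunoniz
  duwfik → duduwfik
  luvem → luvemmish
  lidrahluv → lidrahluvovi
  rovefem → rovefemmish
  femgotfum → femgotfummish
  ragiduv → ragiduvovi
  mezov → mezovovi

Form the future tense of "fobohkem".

femgotfum and lidrahluv both have last vowel 'u' yet inflect differently (femgotfummish, lidrahluvovi), so the last vowel is not what conditions the rule; the final letter is.
"fobohkem" ends in -m. The stems ending in -m (femgotfum → femgotfummish, luvem → luvemmish, rovefem → rovefemmish) double the final consonant and add -ish.
The other patterns: stems ending in -v add -ovi; stems ending in -w or -z add the prefix ti-; stems ending in -k repeat the first consonant+vowel as a prefix.
So fobohkem → fobohkemmish.

fobohkemmish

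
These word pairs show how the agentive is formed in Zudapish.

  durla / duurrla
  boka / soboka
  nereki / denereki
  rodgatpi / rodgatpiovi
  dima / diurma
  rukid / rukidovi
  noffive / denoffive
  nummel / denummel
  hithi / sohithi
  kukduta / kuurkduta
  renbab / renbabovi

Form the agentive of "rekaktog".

rekaktogovi

rodgatpi and nereki both end in -i yet inflect differently (rodgatpiovi, denereki), so the final letter is not what conditions the rule; the first letter is.
"rekaktog" begins with r-. The stems beginning with r- (renbab → renbabovi, rodgatpi → rodgatpiovi, rukid → rukidovi) add -ovi.
So rekaktog → rekaktogovi.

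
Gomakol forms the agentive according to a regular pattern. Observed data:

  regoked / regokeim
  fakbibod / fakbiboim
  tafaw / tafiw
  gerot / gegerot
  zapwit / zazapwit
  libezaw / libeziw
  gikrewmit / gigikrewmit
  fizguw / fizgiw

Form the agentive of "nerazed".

"nerazed" ends in -d. The stems ending in -d (fakbibod → fakbiboim, regoked → regokeim) drop the final letter and add -im.
So nerazed → nerazeim.

nerazeim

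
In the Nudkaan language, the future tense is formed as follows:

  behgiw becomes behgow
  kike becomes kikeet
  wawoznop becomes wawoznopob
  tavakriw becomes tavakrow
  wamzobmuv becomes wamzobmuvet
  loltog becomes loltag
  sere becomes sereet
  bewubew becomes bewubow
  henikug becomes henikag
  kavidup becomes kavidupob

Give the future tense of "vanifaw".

loltog and wawoznop both have last vowel 'o' yet inflect differently (loltag, wawoznopob), so the last vowel is not what conditions the rule; the final letter is.
"vanifaw" ends in -w. The stems ending in -w (behgiw → behgow, bewubew → bewubow, tavakriw → tavakrow) change the last vowel to 'o'.
The other patterns: stems ending in -g change the last vowel to 'a'; stems ending in -p add -ob; stems ending in -e or -v add -et.
So vanifaw → vanifow.

vanifow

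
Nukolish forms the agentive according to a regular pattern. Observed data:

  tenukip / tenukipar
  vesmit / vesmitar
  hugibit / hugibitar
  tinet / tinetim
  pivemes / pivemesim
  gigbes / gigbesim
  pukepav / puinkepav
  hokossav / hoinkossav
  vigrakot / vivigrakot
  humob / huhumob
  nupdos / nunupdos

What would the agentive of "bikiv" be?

"bikiv" has last vowel 'i'. The stems whose last vowel is 'i' (tenukip → tenukipar, vesmit → vesmitar, hugibit → hugibitar) add -ar.
The other patterns: stems whose last vowel is 'e' add -im; stems whose last vowel is 'a' insert -in- after the first vowel; stems whose last vowel is 'o' repeat the first consonant+vowel as a prefix.
So bikiv → bikivar.

bikivar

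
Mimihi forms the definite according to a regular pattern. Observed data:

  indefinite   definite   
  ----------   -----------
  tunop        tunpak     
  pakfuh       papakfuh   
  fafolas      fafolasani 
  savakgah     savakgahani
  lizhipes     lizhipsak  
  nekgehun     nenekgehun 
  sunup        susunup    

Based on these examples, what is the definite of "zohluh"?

savakgah and pakfuh both end in -h yet inflect differently (savakgahani, papakfuh), so the final letter is not what conditions the rule; the last vowel is.
"zohluh" has last vowel 'u'. The stems whose last vowel is 'u' (nekgehun → nenekgehun, pakfuh → papakfuh, sunup → susunup) repeat the first consonant+vowel as a prefix.
So zohluh → zozohluh.

zozohluh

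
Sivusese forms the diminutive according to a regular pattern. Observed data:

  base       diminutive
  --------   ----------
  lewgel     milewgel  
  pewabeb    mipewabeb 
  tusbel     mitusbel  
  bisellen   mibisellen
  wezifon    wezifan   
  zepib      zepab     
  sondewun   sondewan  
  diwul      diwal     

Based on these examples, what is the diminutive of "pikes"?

bisellen and wezifon both end in -n yet inflect differently (mibisellen, wezifan), so the final letter is not what conditions the rule; the last vowel is.
"pikes" has last vowel 'e'. The stems whose last vowel is 'e' (lewgel → milewgel, pewabeb → mipewabeb, tusbel → mitusbel) add the prefix mi-.
The other pattern: stems whose last vowel is 'i', 'o' or 'u' change the last vowel to 'a'.
So pikes → mipikes.

mipikes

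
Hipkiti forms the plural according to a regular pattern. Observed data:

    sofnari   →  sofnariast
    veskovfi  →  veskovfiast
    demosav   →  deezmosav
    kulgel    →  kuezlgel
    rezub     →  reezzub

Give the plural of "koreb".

koezreb

"koreb" ends in a consonant. The stems ending in a consonant (demosav → deezmosav, kulgel → kuezlgel, rezub → reezzub) insert -ez- after the first vowel.
So koreb → koezreb.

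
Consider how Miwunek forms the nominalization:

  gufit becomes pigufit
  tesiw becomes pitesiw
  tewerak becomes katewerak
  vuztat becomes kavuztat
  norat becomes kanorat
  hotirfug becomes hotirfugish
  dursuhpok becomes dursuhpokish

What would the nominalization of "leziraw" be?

kaleziraw

"leziraw" has last vowel 'a'. The stems whose last vowel is 'a' (tewerak → katewerak, vuztat → kavuztat, norat → kanorat) add the prefix ka-.
The other patterns: stems whose last vowel is 'i' add the prefix pi-; stems whose last vowel is 'o' or 'u' add -ish.
So leziraw → kaleziraw.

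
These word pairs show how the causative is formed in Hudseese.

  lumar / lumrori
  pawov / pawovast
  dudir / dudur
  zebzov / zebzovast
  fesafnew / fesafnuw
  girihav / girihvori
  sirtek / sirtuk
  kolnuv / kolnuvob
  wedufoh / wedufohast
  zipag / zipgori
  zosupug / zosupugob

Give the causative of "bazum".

bazumob

zosupug and zipag both end in -g yet inflect differently (zosupugob, zipgori), so the final letter is not what conditions the rule; the last vowel is.
"bazum" has last vowel 'u'. The stems whose last vowel is 'u' (kolnuv → kolnuvob, zosupug → zosupugob) add -ob.
So bazum → bazumob.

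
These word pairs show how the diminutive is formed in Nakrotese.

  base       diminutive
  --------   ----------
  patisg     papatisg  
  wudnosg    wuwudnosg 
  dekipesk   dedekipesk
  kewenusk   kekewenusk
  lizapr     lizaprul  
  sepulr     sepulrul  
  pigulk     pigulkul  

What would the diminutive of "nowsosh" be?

nonowsosh

dekipesk and pigulk both end in -k yet inflect differently (dedekipesk, pigulkul), so the final letter is not what conditions the rule; the second-to-last letter is.
"nowsosh" has second-to-last letter 's'. The stems whose second-to-last letter is 's' (patisg → papatisg, wudnosg → wuwudnosg, dekipesk → dedekipesk) repeat the first consonant+vowel as a prefix.
The other pattern: stems whose second-to-last letter is 'l' or 'p' add -ul.
So nowsosh → nonowsosh.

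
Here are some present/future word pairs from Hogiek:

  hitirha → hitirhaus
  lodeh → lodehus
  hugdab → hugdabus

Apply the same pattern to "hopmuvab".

Every pair shown (hitirha → hitirhaus, lodeh → lodehus, hugdab → hugdabus) follows the same rule: add -us.
So hopmuvab → hopmuvabus.

hopmuvabus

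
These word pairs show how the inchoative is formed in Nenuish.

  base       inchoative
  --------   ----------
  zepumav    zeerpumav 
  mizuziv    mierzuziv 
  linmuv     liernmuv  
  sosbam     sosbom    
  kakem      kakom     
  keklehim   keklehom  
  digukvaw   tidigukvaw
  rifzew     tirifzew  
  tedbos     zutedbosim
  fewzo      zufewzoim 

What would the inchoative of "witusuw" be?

zepumav and sosbam both have last vowel 'a' yet inflect differently (zeerpumav, sosbom), so the last vowel is not what conditions the rule; the final letter is.
"witusuw" ends in -w. The stems ending in -w (digukvaw → tidigukvaw, rifzew → tirifzew) add the prefix ti-.
The other patterns: stems ending in -v insert -er- after the first vowel; stems ending in -m change the last vowel to 'o'; stems ending in -o or -s add zu- … -im around the stem.
So witusuw → tiwitusuw.

tiwitusuw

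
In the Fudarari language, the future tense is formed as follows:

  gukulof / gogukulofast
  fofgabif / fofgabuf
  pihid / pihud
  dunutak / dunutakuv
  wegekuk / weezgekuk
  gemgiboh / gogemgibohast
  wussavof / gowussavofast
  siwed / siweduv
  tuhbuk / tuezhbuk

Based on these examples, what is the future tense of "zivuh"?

fofgabif and gukulof both end in -f yet inflect differently (fofgabuf, gogukulofast), so the final letter is not what conditions the rule; the last vowel is.
"zivuh" has last vowel 'u'. The stems whose last vowel is 'u' (tuhbuk → tuezhbuk, wegekuk → weezgekuk) insert -ez- after the first vowel.
The other patterns: stems whose last vowel is 'i' change the last vowel to 'u'; stems whose last vowel is 'o' add go- … -ast around the stem; stems whose last vowel is 'a' or 'e' add -uv.
So zivuh → ziezvuh.

ziezvuh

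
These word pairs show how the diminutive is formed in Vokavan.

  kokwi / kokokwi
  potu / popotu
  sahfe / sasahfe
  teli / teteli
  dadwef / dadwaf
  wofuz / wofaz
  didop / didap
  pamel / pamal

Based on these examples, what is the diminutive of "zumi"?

sahfe and dadwef both have last vowel 'e' yet inflect differently (sasahfe, dadwaf), so the last vowel is not what conditions the rule; whether the stem ends in a vowel or a consonant is.
"zumi" ends in a vowel. The stems ending in a vowel (kokwi → kokokwi, potu → popotu, sahfe → sasahfe) repeat the first consonant+vowel as a prefix.
The other pattern: stems ending in a consonant change the last vowel to 'a'.
So zumi → zuzumi.

zuzumi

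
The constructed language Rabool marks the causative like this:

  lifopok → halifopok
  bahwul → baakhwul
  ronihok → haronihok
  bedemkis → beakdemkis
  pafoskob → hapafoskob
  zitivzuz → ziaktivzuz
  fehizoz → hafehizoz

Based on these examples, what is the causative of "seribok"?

"seribok" has last vowel 'o'. The stems whose last vowel is 'o' (pafoskob → hapafoskob, fehizoz → hafehizoz, ronihok → haronihok) add the prefix ha-.
So seribok → haseribok.

haseribok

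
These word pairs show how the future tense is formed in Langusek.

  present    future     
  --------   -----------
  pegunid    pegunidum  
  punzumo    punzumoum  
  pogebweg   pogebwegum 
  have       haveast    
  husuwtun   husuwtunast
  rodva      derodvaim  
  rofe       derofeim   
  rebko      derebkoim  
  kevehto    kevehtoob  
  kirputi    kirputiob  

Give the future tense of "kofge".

kofgeob

have and rofe both end in -e yet inflect differently (haveast, derofeim), so the final letter is not what conditions the rule; the first letter is.
"kofge" begins with k-. The stems beginning with k- (kevehto → kevehtoob, kirputi → kirputiob) add -ob.
The other patterns: stems beginning with p- add -um; stems beginning with h- add -ast; stems beginning with r- add de- … -im around the stem.
So kofge → kofgeob.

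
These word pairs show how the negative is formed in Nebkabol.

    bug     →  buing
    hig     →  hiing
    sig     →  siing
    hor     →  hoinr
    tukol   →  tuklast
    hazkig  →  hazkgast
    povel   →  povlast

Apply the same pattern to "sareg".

sargast

bug and hazkig both end in -g yet inflect differently (buing, hazkgast), so the final letter is not what conditions the rule; the number of vowels is.
"sareg" has 2 vowels. The stems with 2 vowels (tukol → tuklast, hazkig → hazkgast, povel → povlast) delete the last vowel and add -ast.
The other pattern: stems with 1 vowel insert -in- after the first vowel.
So sareg → sargast.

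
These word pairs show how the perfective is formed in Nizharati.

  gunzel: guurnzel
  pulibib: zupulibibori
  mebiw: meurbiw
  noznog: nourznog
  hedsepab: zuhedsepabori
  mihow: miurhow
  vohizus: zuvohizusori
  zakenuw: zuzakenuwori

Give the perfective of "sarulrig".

"sarulrig" has 3 vowels. The stems with 3 vowels (vohizus → zuvohizusori, pulibib → zupulibibori, hedsepab → zuhedsepabori) add zu- … -ori around the stem.
So sarulrig → zusarulrigori.

zusarulrigori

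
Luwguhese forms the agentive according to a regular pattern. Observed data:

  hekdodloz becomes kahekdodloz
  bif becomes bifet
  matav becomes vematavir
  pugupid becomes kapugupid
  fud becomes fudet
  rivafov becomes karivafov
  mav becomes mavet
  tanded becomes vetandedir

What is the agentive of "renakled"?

karenakled

mav and matav both end in -v yet inflect differently (mavet, vematavir), so the final letter is not what conditions the rule; the number of vowels is.
"renakled" has 3 vowels. The stems with 3 vowels (hekdodloz → kahekdodloz, pugupid → kapugupid, rivafov → karivafov) add the prefix ka-.
The other patterns: stems with 1 vowel add -et; stems with 2 vowels add ve- … -ir around the stem.
So renakled → karenakled.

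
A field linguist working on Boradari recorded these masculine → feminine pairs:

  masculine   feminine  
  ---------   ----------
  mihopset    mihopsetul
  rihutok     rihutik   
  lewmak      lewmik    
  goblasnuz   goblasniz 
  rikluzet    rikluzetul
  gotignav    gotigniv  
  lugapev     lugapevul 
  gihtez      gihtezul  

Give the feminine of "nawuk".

gihtez and goblasnuz both end in -z yet inflect differently (gihtezul, goblasniz), so the final letter is not what conditions the rule; the last vowel is.
"nawuk" has last vowel 'u'. The one such stem in the data (goblasnuz → goblasniz) changes the last vowel to 'i' (as do lewmak, rihutok), so the same rule applies.
So nawuk → nawik.

nawik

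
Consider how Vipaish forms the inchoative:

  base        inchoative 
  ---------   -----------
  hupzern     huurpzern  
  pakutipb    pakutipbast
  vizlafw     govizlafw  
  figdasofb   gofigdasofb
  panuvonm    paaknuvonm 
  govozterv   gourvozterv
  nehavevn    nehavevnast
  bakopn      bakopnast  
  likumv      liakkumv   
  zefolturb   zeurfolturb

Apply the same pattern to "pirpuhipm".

pirpuhipmast

"pirpuhipm" has second-to-last letter 'p'. The stems whose second-to-last letter is 'p' (pakutipb → pakutipbast, bakopn → bakopnast) add -ast.
So pirpuhipm → pirpuhipmast.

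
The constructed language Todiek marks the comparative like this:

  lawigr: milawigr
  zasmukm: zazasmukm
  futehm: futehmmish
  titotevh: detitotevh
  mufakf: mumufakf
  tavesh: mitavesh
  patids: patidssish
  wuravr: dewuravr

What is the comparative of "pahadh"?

pahadhhish

"pahadh" has second-to-last letter 'd'. The one such stem in the data (patids → patidssish) doubles the final consonant and adds -ish (as does futehm), so the same rule applies.
The other patterns: stems whose second-to-last letter is 'v' add the prefix de-; stems whose second-to-last letter is 'g' or 's' add the prefix mi-; stems whose second-to-last letter is 'k' repeat the first consonant+vowel as a prefix.
So pahadh → pahadhhish.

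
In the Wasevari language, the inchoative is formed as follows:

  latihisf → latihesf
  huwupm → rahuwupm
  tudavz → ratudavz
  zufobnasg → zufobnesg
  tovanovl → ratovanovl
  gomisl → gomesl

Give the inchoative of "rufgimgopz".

"rufgimgopz" has second-to-last letter 'p'. The one such stem in the data (huwupm → rahuwupm) adds the prefix ra-, so the same rule applies.
So rufgimgopz → rarufgimgopz.

rarufgimgopz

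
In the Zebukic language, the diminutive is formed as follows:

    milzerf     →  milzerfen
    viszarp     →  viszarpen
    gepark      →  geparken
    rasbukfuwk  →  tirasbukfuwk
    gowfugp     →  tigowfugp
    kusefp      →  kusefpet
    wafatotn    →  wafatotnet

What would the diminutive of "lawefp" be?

gepark and rasbukfuwk both end in -k yet inflect differently (geparken, tirasbukfuwk), so the final letter is not what conditions the rule; the second-to-last letter is.
"lawefp" has second-to-last letter 'f'. The one such stem in the data (kusefp → kusefpet) adds -et, so the same rule applies.
The other patterns: stems whose second-to-last letter is 'r' add -en; stems whose second-to-last letter is 'g' or 'w' add the prefix ti-.
So lawefp → lawefpet.

lawefpet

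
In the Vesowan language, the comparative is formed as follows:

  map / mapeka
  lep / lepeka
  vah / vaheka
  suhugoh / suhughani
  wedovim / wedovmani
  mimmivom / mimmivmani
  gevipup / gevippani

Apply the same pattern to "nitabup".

nitabpani

"nitabup" has 3 vowels. The stems with 3 vowels (suhugoh → suhughani, wedovim → wedovmani, mimmivom → mimmivmani) delete the last vowel and add -ani.
So nitabup → nitabpani.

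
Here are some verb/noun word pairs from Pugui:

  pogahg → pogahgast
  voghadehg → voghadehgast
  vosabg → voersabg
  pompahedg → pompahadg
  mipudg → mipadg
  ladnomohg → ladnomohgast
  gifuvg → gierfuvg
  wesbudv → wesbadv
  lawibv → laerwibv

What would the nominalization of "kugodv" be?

kugadv

pompahedg and ladnomohg both end in -g yet inflect differently (pompahadg, ladnomohgast), so the final letter is not what conditions the rule; the second-to-last letter is.
"kugodv" has second-to-last letter 'd'. The stems whose second-to-last letter is 'd' (pompahedg → pompahadg, mipudg → mipadg, wesbudv → wesbadv) change the last vowel to 'a'.
So kugodv → kugadv.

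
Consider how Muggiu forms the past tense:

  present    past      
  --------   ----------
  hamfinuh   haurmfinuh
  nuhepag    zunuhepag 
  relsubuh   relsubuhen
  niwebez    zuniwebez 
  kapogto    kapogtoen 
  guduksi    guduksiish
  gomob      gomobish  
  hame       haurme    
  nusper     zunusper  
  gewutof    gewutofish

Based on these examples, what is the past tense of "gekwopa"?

hamfinuh and relsubuh both end in -h yet inflect differently (haurmfinuh, relsubuhen), so the final letter is not what conditions the rule; the first letter is.
"gekwopa" begins with g-. The stems beginning with g- (gomob → gomobish, gewutof → gewutofish, guduksi → guduksiish) add -ish.
So gekwopa → gekwopaish.

gekwopaish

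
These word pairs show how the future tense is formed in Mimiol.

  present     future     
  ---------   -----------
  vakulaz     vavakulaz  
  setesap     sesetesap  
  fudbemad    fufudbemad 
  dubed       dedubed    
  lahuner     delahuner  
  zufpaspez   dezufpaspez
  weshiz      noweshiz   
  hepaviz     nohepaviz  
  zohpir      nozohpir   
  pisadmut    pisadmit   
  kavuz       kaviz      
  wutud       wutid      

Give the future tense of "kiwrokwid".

nokiwrokwid

"kiwrokwid" has last vowel 'i'. The stems whose last vowel is 'i' (weshiz → noweshiz, hepaviz → nohepaviz, zohpir → nozohpir) add the prefix no-.
So kiwrokwid → nokiwrokwid.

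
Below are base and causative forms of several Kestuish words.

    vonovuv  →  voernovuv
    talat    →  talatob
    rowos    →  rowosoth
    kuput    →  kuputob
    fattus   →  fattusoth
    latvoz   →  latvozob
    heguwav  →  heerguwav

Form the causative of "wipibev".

fattus and vonovuv both have last vowel 'u' yet inflect differently (fattusoth, voernovuv), so the last vowel is not what conditions the rule; the final letter is.
"wipibev" ends in -v. The stems ending in -v (heguwav → heerguwav, vonovuv → voernovuv) insert -er- after the first vowel.
The other patterns: stems ending in -s add -oth; stems ending in -t or -z add -ob.
So wipibev → wierpibev.

wierpibev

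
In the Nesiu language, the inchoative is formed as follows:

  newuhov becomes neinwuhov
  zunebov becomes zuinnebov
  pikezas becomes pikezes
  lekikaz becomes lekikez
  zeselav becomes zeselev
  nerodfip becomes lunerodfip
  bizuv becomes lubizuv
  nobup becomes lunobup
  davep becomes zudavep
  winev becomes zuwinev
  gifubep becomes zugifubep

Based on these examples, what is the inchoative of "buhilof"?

buinhilof

newuhov and zeselav both end in -v yet inflect differently (neinwuhov, zeselev), so the final letter is not what conditions the rule; the last vowel is.
"buhilof" has last vowel 'o'. The stems whose last vowel is 'o' (newuhov → neinwuhov, zunebov → zuinnebov) insert -in- after the first vowel.
The other patterns: stems whose last vowel is 'a' change the last vowel to 'e'; stems whose last vowel is 'i' or 'u' add the prefix lu-; stems whose last vowel is 'e' add the prefix zu-.
So buhilof → buinhilof.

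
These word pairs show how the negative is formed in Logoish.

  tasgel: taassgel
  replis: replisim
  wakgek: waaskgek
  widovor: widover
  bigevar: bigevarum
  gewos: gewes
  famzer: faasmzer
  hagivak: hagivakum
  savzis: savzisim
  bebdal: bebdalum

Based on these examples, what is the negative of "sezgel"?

widovor and famzer both end in -r yet inflect differently (widover, faasmzer), so the final letter is not what conditions the rule; the last vowel is.
"sezgel" has last vowel 'e'. The stems whose last vowel is 'e' (famzer → faasmzer, wakgek → waaskgek, tasgel → taassgel) insert -as- after the first vowel.
The other patterns: stems whose last vowel is 'o' change the last vowel to 'e'; stems whose last vowel is 'i' add -im; stems whose last vowel is 'a' add -um.
So sezgel → seaszgel.

seaszgel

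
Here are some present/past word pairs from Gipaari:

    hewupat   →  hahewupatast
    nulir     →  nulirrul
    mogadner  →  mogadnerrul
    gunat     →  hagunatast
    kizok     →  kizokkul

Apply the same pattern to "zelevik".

"zelevik" ends in -k. The one such stem in the data (kizok → kizokkul) doubles the final consonant and adds -ul (as do nulir, mogadner), so the same rule applies.
The other pattern: stems ending in -t add ha- … -ast around the stem.
So zelevik → zelevikkul.

zelevikkul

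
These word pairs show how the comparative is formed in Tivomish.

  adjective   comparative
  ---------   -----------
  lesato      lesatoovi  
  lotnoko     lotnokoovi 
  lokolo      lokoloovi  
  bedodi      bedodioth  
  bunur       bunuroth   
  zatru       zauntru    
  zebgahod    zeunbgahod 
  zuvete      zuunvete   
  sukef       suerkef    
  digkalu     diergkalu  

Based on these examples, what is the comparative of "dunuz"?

duernuz

"dunuz" begins with d-. The one such stem in the data (digkalu → diergkalu) inserts -er- after the first vowel (as does sukef), so the same rule applies.
The other patterns: stems beginning with l- add -ovi; stems beginning with b- add -oth; stems beginning with z- insert -un- after the first vowel.
So dunuz → duernuz.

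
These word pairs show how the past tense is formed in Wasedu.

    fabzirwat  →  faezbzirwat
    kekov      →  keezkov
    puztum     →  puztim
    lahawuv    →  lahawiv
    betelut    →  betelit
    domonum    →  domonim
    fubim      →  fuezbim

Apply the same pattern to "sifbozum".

"sifbozum" has last vowel 'u'. The stems whose last vowel is 'u' (domonum → domonim, puztum → puztim, lahawuv → lahawiv) change the last vowel to 'i'.
The other pattern: stems whose last vowel is 'a', 'i' or 'o' insert -ez- after the first vowel.
So sifbozum → sifbozim.

sifbozim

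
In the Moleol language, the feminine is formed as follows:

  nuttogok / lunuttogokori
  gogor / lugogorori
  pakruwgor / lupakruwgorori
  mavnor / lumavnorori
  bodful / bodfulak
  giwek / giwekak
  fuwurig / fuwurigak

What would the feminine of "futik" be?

nuttogok and giwek both end in -k yet inflect differently (lunuttogokori, giwekak), so the final letter is not what conditions the rule; the last vowel is.
"futik" has last vowel 'i'. The one such stem in the data (fuwurig → fuwurigak) adds -ak, so the same rule applies.
So futik → futikak.

futikak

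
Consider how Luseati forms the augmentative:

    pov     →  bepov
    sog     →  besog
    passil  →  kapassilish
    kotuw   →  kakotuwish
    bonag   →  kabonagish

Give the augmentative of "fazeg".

sog and bonag both end in -g yet inflect differently (besog, kabonagish), so the final letter is not what conditions the rule; the number of vowels is.
"fazeg" has 2 vowels. The stems with 2 vowels (passil → kapassilish, kotuw → kakotuwish, bonag → kabonagish) add ka- … -ish around the stem.
The other pattern: stems with 1 vowel add the prefix be-.
So fazeg → kafazegish.

kafazegish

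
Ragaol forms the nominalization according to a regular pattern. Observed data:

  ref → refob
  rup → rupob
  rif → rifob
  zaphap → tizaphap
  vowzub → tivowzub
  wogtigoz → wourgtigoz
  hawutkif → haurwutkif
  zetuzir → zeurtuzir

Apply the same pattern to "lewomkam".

"lewomkam" has 3 vowels. The stems with 3 vowels (wogtigoz → wourgtigoz, hawutkif → haurwutkif, zetuzir → zeurtuzir) insert -ur- after the first vowel.
The other patterns: stems with 1 vowel add -ob; stems with 2 vowels add the prefix ti-.
So lewomkam → leurwomkam.

leurwomkam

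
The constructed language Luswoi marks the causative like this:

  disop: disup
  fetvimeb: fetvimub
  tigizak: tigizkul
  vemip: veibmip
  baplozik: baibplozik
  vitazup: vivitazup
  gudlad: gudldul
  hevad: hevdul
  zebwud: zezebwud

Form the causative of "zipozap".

zipozpul

tigizak and baplozik both end in -k yet inflect differently (tigizkul, baibplozik), so the final letter is not what conditions the rule; the last vowel is.
"zipozap" has last vowel 'a'. The stems whose last vowel is 'a' (hevad → hevdul, tigizak → tigizkul, gudlad → gudldul) delete the last vowel and add -ul.
So zipozap → zipozpul.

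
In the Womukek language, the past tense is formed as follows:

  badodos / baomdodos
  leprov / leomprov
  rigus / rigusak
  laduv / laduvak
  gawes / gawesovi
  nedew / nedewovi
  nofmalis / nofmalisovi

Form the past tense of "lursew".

lursewovi

"lursew" has last vowel 'e'. The stems whose last vowel is 'e' (gawes → gawesovi, nedew → nedewovi) add -ovi.
The other patterns: stems whose last vowel is 'o' insert -om- after the first vowel; stems whose last vowel is 'u' add -ak.
So lursew → lursewovi.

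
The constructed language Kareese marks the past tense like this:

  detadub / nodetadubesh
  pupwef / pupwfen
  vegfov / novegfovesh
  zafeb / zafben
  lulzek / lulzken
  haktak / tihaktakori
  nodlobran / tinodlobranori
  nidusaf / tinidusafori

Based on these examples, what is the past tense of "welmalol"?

nowelmalolesh

lulzek and haktak both end in -k yet inflect differently (lulzken, tihaktakori), so the final letter is not what conditions the rule; the last vowel is.
"welmalol" has last vowel 'o'. The one such stem in the data (vegfov → novegfovesh) adds no- … -esh around the stem, so the same rule applies.
So welmalol → nowelmalolesh.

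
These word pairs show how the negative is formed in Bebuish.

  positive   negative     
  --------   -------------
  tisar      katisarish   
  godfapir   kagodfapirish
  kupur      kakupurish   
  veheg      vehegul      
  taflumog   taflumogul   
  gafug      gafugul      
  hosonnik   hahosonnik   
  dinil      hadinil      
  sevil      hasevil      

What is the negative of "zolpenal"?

hazolpenal

kupur and gafug both have last vowel 'u' yet inflect differently (kakupurish, gafugul), so the last vowel is not what conditions the rule; the final letter is.
"zolpenal" ends in -l. The stems ending in -l (dinil → hadinil, sevil → hasevil) add the prefix ha-.
The other patterns: stems ending in -r add ka- … -ish around the stem; stems ending in -g add -ul.
So zolpenal → hazolpenal.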